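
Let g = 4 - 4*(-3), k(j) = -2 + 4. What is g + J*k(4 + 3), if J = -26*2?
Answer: -88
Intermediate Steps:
k(j) = 2
g = 16 (g = 4 + 12 = 16)
J = -52
g + J*k(4 + 3) = 16 - 52*2 = 16 - 104 = -88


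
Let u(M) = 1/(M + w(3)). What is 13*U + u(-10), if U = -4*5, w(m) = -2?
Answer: -3121/12 ≈ -260.08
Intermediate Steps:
u(M) = 1/(-2 + M) (u(M) = 1/(M - 2) = 1/(-2 + M))
U = -20
13*U + u(-10) = 13*(-20) + 1/(-2 - 10) = -260 + 1/(-12) = -260 - 1/12 = -3121/12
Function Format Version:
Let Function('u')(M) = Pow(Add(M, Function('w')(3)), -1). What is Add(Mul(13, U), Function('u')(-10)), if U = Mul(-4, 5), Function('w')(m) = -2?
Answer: Rational(-3121, 12) ≈ -260.08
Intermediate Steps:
Function('u')(M) = Pow(Add(-2, M), -1) (Function('u')(M) = Pow(Add(M, -2), -1) = Pow(Add(-2, M), -1))
U = -20
Add(Mul(13, U), Function('u')(-10)) = Add(Mul(13, -20), Pow(Add(-2, -10), -1)) = Add(-260, Pow(-12, -1)) = Add(-260, Rational(-1, 12)) = Rational(-3121, 12)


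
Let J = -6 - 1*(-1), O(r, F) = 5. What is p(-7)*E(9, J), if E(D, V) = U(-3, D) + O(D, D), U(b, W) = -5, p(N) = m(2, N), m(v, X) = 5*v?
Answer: 0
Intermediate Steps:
p(N) = 10 (p(N) = 5*2 = 10)
J = -5 (J = -6 + 1 = -5)
E(D, V) = 0 (E(D, V) = -5 + 5 = 0)
p(-7)*E(9, J) = 10*0 = 0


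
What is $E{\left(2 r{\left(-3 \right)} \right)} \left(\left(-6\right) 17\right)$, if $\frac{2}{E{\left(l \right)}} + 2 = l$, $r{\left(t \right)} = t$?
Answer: $\frac{51}{2} \approx 25.5$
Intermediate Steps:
$E{\left(l \right)} = \frac{2}{-2 + l}$
$E{\left(2 r{\left(-3 \right)} \right)} \left(\left(-6\right) 17\right) = \frac{2}{-2 + 2 \left(-3\right)} \left(\left(-6\right) 17\right) = \frac{2}{-2 - 6} \left(-102\right) = \frac{2}{-8} \left(-102\right) = 2 \left(- \frac{1}{8}\right) \left(-102\right) = \left(- \frac{1}{4}\right) \left(-102\right) = \frac{51}{2}$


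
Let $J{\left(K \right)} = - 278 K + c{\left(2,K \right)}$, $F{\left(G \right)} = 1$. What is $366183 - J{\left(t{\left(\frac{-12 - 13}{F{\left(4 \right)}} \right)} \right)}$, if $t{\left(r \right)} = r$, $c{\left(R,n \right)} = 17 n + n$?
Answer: $359683$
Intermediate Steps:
$c{\left(R,n \right)} = 18 n$
$J{\left(K \right)} = - 260 K$ ($J{\left(K \right)} = - 278 K + 18 K = - 260 K$)
$366183 - J{\left(t{\left(\frac{-12 - 13}{F{\left(4 \right)}} \right)} \right)} = 366183 - - 260 \frac{-12 - 13}{1} = 366183 - - 260 \left(-12 - 13\right) 1 = 366183 - - 260 \left(\left(-25\right) 1\right) = 366183 - \left(-260\right) \left(-25\right) = 366183 - 6500 = 359683$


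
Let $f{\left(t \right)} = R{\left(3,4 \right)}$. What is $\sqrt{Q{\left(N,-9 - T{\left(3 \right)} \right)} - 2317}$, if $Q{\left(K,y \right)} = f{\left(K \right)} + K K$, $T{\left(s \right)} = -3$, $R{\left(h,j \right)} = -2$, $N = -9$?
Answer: $i \sqrt{2238} \approx 47.307 i$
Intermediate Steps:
$f{\left(t \right)} = -2$
$Q{\left(K,y \right)} = -2 + K^{2}$ ($Q{\left(K,y \right)} = -2 + K K = -2 + K^{2}$)
$\sqrt{Q{\left(N,-9 - T{\left(3 \right)} \right)} - 2317} = \sqrt{\left(-2 + \left(-9\right)^{2}\right) - 2317} = \sqrt{\left(-2 + 81\right) - 2317} = \sqrt{79 - 2317} = \sqrt{-2238} = i \sqrt{2238}$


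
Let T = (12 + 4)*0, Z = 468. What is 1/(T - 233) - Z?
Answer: -109045/233 ≈ -468.00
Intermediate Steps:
T = 0 (T = 16*0 = 0)
1/(T - 233) - Z = 1/(0 - 233) - 1*468 = 1/(-233) - 468 = -1/233 - 468 = -109045/233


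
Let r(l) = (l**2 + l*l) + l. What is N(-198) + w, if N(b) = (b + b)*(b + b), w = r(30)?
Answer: 158646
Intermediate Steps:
r(l) = l + 2*l**2 (r(l) = (l**2 + l**2) + l = 2*l**2 + l = l + 2*l**2)
w = 1830 (w = 30*(1 + 2*30) = 30*(1 + 60) = 30*61 = 1830)
N(b) = 4*b**2 (N(b) = (2*b)*(2*b) = 4*b**2)
N(-198) + w = 4*(-198)**2 + 1830 = 4*39204 + 1830 = 156816 + 1830 = 158646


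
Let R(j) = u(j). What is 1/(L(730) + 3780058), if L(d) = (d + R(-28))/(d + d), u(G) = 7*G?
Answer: 730/2759442607 ≈ 2.6455e-7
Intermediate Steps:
R(j) = 7*j
L(d) = (-196 + d)/(2*d) (L(d) = (d + 7*(-28))/(d + d) = (d - 196)/((2*d)) = (-196 + d)*(1/(2*d)) = (-196 + d)/(2*d))
1/(L(730) + 3780058) = 1/((½)*(-196 + 730)/730 + 3780058) = 1/((½)*(1/730)*534 + 3780058) = 1/(267/730 + 3780058) = 1/(2759442607/730) = 730/2759442607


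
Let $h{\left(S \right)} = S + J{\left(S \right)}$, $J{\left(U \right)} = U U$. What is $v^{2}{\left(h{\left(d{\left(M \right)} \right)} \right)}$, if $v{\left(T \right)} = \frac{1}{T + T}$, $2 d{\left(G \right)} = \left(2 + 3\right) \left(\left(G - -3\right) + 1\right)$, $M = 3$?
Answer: $\frac{4}{1677025} \approx 2.3852 \cdot 10^{-6}$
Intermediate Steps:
$J{\left(U \right)} = U^{2}$
$d{\left(G \right)} = 10 + \frac{5 G}{2}$ ($d{\left(G \right)} = \frac{\left(2 + 3\right) \left(\left(G - -3\right) + 1\right)}{2} = \frac{5 \left(\left(G + 3\right) + 1\right)}{2} = \frac{5 \left(\left(3 + G\right) + 1\right)}{2} = \frac{5 \left(4 + G\right)}{2} = \frac{20 + 5 G}{2} = 10 + \frac{5 G}{2}$)
$h{\left(S \right)} = S + S^{2}$
$v{\left(T \right)} = \frac{1}{2 T}$
$v^{2}{\left(h{\left(d{\left(M \right)} \right)} \right)} = \left(\frac{1}{2 \left(10 + \frac{5}{2} \cdot 3\right) \left(1 + \left(10 + \frac{5}{2} \cdot 3\right)\right)}\right)^{2} = \left(\frac{1}{2 \left(10 + \frac{15}{2}\right) \left(1 + \left(10 + \frac{15}{2}\right)\right)}\right)^{2} = \left(\frac{1}{2 \frac{35 \left(1 + \frac{35}{2}\right)}{2}}\right)^{2} = \left(\frac{1}{2 \cdot \frac{35}{2} \cdot \frac{37}{2}}\right)^{2} = \left(\frac{1}{2 \cdot \frac{1295}{4}}\right)^{2} = \left(\frac{1}{2} \cdot \frac{4}{1295}\right)^{2} = \left(\frac{2}{1295}\right)^{2} = \frac{4}{1677025}$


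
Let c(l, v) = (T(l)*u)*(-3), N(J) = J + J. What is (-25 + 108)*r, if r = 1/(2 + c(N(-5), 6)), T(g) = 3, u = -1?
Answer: 83/11 ≈ 7.5455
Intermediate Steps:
N(J) = 2*J
c(l, v) = 9 (c(l, v) = (3*(-1))*(-3) = -3*(-3) = 9)
r = 1/11 (r = 1/(2 + 9) = 1/11 ≈ 0.090909)
(-25 + 108)*r = (-25 + 108)*(1/11) = 83*(1/11) = 83/11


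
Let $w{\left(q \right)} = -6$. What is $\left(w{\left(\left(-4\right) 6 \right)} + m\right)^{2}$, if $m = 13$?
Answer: $49$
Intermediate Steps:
$\left(w{\left(\left(-4\right) 6 \right)} + m\right)^{2} = \left(-6 + 13\right)^{2} = 7^{2} = 49$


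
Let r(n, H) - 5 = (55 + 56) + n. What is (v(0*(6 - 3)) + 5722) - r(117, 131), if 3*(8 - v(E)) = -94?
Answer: 16585/3 ≈ 5528.3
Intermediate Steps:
v(E) = 118/3 (v(E) = 8 - 1/3*(-94) = 8 + 94/3 = 118/3)
r(n, H) = 116 + n (r(n, H) = 5 + ((55 + 56) + n) = 5 + (111 + n) = 116 + n)
(v(0*(6 - 3)) + 5722) - r(117, 131) = (118/3 + 5722) - (116 + 117) = 17284/3 - 1*233 = 17284/3 - 233 = 16585/3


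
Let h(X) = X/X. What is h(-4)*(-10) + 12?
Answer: 2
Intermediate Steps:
h(X) = 1
h(-4)*(-10) + 12 = 1*(-10) + 12 = -10 + 12 = 2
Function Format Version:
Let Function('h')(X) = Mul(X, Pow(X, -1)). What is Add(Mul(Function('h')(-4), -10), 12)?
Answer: 2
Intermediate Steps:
Function('h')(X) = 1
Add(Mul(Function('h')(-4), -10), 12) = Add(Mul(1, -10), 12) = Add(-10, 12) = 2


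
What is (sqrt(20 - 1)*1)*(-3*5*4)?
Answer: -60*sqrt(19) ≈ -261.53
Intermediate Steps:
(sqrt(20 - 1)*1)*(-3*5*4) = (sqrt(19)*1)*(-15*4) = sqrt(19)*(-60) = -60*sqrt(19)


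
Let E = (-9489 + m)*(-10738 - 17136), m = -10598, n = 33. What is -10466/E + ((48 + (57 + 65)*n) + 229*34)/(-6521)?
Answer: -3320270999733/1825570376399 ≈ -1.8188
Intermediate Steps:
E = 559905038 (E = (-9489 - 10598)*(-10738 - 17136) = -20087*(-27874) = 559905038)
-10466/E + ((48 + (57 + 65)*n) + 229*34)/(-6521) = -10466/559905038 + ((48 + (57 + 65)*33) + 229*34)/(-6521) = -10466*1/559905038 + ((48 + 122*33) + 7786)*(-1/6521) = -5233/279952519 + ((48 + 4026) + 7786)*(-1/6521) = -5233/279952519 + (4074 + 7786)*(-1/6521) = -5233/279952519 + 11860*(-1/6521) = -5233/279952519 - 11860/6521 = -3320270999733/1825570376399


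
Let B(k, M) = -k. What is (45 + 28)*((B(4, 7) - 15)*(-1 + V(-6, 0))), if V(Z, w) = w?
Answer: 1387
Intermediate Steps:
(45 + 28)*((B(4, 7) - 15)*(-1 + V(-6, 0))) = (45 + 28)*((-1*4 - 15)*(-1 + 0)) = 73*((-4 - 15)*(-1)) = 73*(-19*(-1)) = 73*19 = 1387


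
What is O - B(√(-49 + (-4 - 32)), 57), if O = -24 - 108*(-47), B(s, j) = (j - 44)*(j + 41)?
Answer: 3778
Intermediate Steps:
B(s, j) = (-44 + j)*(41 + j)
O = 5052 (O = -24 + 5076 = 5052)
O - B(√(-49 + (-4 - 32)), 57) = 5052 - (-1804 + 57² - 3*57) = 5052 - (-1804 + 3249 - 171) = 5052 - 1*1274 = 5052 - 1274 = 3778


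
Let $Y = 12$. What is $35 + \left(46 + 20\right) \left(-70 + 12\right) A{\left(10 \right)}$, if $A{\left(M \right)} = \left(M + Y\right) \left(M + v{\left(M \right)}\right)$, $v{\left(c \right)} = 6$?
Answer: $-1347421$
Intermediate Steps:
$A{\left(M \right)} = \left(6 + M\right) \left(12 + M\right)$ ($A{\left(M \right)} = \left(M + 12\right) \left(M + 6\right) = \left(12 + M\right) \left(6 + M\right) = \left(6 + M\right) \left(12 + M\right)$)
$35 + \left(46 + 20\right) \left(-70 + 12\right) A{\left(10 \right)} = 35 + \left(46 + 20\right) \left(-70 + 12\right) \left(72 + 10^{2} + 18 \cdot 10\right) = 35 + 66 \left(-58\right) \left(72 + 100 + 180\right) = 35 - 1347456 = -1347421$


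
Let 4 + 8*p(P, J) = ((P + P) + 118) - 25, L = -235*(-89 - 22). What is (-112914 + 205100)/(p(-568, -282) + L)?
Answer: 737488/207633 ≈ 3.5519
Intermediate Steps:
L = 26085 (L = -235*(-111) = 26085)
p(P, J) = 89/8 + P/4 (p(P, J) = -1/2 + (((P + P) + 118) - 25)/8 = -1/2 + ((2*P + 118) - 25)/8 = -1/2 + ((118 + 2*P) - 25)/8 = -1/2 + (93 + 2*P)/8 = -1/2 + (93/8 + P/4) = 89/8 + P/4)
(-112914 + 205100)/(p(-568, -282) + L) = (-112914 + 205100)/((89/8 + (1/4)*(-568)) + 26085) = 92186/((89/8 - 142) + 26085) = 92186/(-1047/8 + 26085) = 92186/(207633/8) = 92186*(8/207633) = 737488/207633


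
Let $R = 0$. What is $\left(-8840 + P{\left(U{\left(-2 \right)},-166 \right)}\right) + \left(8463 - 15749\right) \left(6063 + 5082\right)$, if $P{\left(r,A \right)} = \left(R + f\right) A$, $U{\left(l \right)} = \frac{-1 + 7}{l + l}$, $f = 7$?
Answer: $-81212472$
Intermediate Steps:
$U{\left(l \right)} = \frac{3}{l}$ ($U{\left(l \right)} = \frac{6}{2 l} = 6 \frac{1}{2 l} = \frac{3}{l}$)
$P{\left(r,A \right)} = 7 A$ ($P{\left(r,A \right)} = \left(0 + 7\right) A = 7 A$)
$\left(-8840 + P{\left(U{\left(-2 \right)},-166 \right)}\right) + \left(8463 - 15749\right) \left(6063 + 5082\right) = \left(-8840 + 7 \left(-166\right)\right) + \left(8463 - 15749\right) \left(6063 + 5082\right) = \left(-8840 - 1162\right) - 81202470 = -10002 - 81202470 = -81212472$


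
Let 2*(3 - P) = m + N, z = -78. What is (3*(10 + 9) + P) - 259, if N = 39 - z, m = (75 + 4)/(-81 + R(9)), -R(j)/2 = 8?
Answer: -24938/97 ≈ -257.09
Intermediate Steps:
R(j) = -16 (R(j) = -2*8 = -16)
m = -79/97 (m = (75 + 4)/(-81 - 16) = 79/(-97) = 79*(-1/97) = -79/97 ≈ -0.81443)
N = 117 (N = 39 - 1*(-78) = 39 + 78 = 117)
P = -5344/97 (P = 3 - (-79/97 + 117)/2 = 3 - ½*11270/97 = 3 - 5635/97 = -5344/97 ≈ -55.093)
(3*(10 + 9) + P) - 259 = (3*(10 + 9) - 5344/97) - 259 = (3*19 - 5344/97) - 259 = (57 - 5344/97) - 259 = 185/97 - 259 = -24938/97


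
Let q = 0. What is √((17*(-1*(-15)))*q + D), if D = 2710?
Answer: √2710 ≈ 52.058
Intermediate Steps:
√((17*(-1*(-15)))*q + D) = √((17*(-1*(-15)))*0 + 2710) = √((17*15)*0 + 2710) = √(255*0 + 2710) = √(0 + 2710) = √2710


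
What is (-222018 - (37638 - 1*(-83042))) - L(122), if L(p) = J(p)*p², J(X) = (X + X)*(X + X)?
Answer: -886476522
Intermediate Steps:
J(X) = 4*X² (J(X) = (2*X)*(2*X) = 4*X²)
L(p) = 4*p⁴ (L(p) = (4*p²)*p² = 4*p⁴)
(-222018 - (37638 - 1*(-83042))) - L(122) = (-222018 - (37638 - 1*(-83042))) - 4*122⁴ = (-222018 - (37638 + 83042)) - 4*221533456 = (-222018 - 1*120680) - 1*886133824 = (-222018 - 120680) - 886133824 = -342698 - 886133824 = -886476522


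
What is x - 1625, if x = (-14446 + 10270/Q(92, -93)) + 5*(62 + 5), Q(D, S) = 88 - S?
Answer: -2837946/181 ≈ -15679.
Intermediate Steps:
x = -2543821/181 (x = (-14446 + 10270/(88 - 1*(-93))) + 5*(62 + 5) = (-14446 + 10270/(88 + 93)) + 5*67 = (-14446 + 10270/181) + 335 = -2604456/181 + 335 = -2543821/181 ≈ -14054.)
x - 1625 = -2543821/181 - 1625 = -2837946/181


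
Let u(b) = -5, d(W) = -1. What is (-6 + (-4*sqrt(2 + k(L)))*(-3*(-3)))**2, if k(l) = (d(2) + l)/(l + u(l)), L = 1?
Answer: 2628 + 432*sqrt(2) ≈ 3238.9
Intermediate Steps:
k(l) = (-1 + l)/(-5 + l) (k(l) = (-1 + l)/(l - 5) = (-1 + l)/(-5 + l))
(-6 + (-4*sqrt(2 + k(L)))*(-3*(-3)))**2 = (-6 + (-4*sqrt(2 + (-1 + 1)/(-5 + 1)))*(-3*(-3)))**2 = (-6 - 4*sqrt(2 + 0/(-4))*9)**2 = (-6 - 4*sqrt(2 - 1/4*0)*9)**2 = (-6 - 4*sqrt(2 + 0)*9)**2 = (-6 - 4*sqrt(2)*9)**2 = (-6 - 36*sqrt(2))**2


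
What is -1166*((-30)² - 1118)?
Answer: 254188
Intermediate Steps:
-1166*((-30)² - 1118) = -1166*(900 - 1118) = -1166*(-218) = 254188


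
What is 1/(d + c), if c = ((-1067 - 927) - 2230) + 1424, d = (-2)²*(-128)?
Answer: -1/3312 ≈ -0.00030193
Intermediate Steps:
d = -512 (d = 4*(-128) = -512)
c = -2800 (c = (-1994 - 2230) + 1424 = -4224 + 1424 = -2800)
1/(d + c) = 1/(-512 - 2800) = 1/(-3312) = -1/3312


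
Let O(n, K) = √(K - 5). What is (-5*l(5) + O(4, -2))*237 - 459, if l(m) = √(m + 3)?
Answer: -459 - 2370*√2 + 237*I*√7 ≈ -3810.7 + 627.04*I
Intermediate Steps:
O(n, K) = √(-5 + K)
l(m) = √(3 + m)
(-5*l(5) + O(4, -2))*237 - 459 = (-5*√(3 + 5) + √(-5 - 2))*237 - 459 = (-10*√2 + √(-7))*237 - 459 = (-10*√2 + I*√7)*237 - 459 = (-2370*√2 + 237*I*√7) - 459 = -459 - 2370*√2 + 237*I*√7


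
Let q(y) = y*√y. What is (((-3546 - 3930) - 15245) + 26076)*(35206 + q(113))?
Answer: 118116130 + 379115*√113 ≈ 1.2215e+8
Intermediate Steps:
q(y) = y^(3/2)
(((-3546 - 3930) - 15245) + 26076)*(35206 + q(113)) = (((-3546 - 3930) - 15245) + 26076)*(35206 + 113^(3/2)) = ((-7476 - 15245) + 26076)*(35206 + 113*√113) = (-22721 + 26076)*(35206 + 113*√113) = 3355*(35206 + 113*√113) = 118116130 + 379115*√113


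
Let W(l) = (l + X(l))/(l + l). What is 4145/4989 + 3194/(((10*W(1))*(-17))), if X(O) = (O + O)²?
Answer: -14173241/2120325 ≈ -6.6845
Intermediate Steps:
X(O) = 4*O² (X(O) = (2*O)² = 4*O²)
W(l) = (l + 4*l²)/(2*l) (W(l) = (l + 4*l²)/(l + l) = (l + 4*l²)/((2*l)) = (l + 4*l²)*(1/(2*l)) = (l + 4*l²)/(2*l))
4145/4989 + 3194/(((10*W(1))*(-17))) = 4145/4989 + 3194/(((10*(½ + 2*1))*(-17))) = 4145*(1/4989) + 3194/(((10*(½ + 2))*(-17))) = 4145/4989 + 3194/(((10*(5/2))*(-17))) = 4145/4989 + 3194/((25*(-17))) = 4145/4989 + 3194/(-425) = 4145/4989 + 3194*(-1/425) = 4145/4989 - 3194/425 = -14173241/2120325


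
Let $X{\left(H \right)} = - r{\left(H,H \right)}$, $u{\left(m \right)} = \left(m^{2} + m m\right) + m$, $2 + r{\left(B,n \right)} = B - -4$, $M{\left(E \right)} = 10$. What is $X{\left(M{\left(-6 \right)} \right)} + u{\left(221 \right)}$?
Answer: $97891$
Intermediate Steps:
$r{\left(B,n \right)} = 2 + B$ ($r{\left(B,n \right)} = -2 + \left(B - -4\right) = -2 + \left(B + 4\right) = -2 + \left(4 + B\right) = 2 + B$)
$u{\left(m \right)} = m + 2 m^{2}$ ($u{\left(m \right)} = \left(m^{2} + m^{2}\right) + m = 2 m^{2} + m = m + 2 m^{2}$)
$X{\left(H \right)} = -2 - H$ ($X{\left(H \right)} = - (2 + H) = -2 - H$)
$X{\left(M{\left(-6 \right)} \right)} + u{\left(221 \right)} = \left(-2 - 10\right) + 221 \left(1 + 2 \cdot 221\right) = \left(-2 - 10\right) + 221 \left(1 + 442\right) = -12 + 221 \cdot 443 = -12 + 97903 = 97891$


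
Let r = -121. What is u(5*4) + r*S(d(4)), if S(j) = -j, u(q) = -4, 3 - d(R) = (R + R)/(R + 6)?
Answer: 1311/5 ≈ 262.20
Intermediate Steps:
d(R) = 3 - 2*R/(6 + R) (d(R) = 3 - (R + R)/(R + 6) = 3 - 2*R/(6 + R))
u(5*4) + r*S(d(4)) = -4 - (-121)*(18 + 4)/(6 + 4) = -4 - (-121)*22/10 = -4 - (-121)*(1/10)*22 = -4 - (-121)*11/5 = -4 - 121*(-11/5) = -4 + 1331/5 = 1311/5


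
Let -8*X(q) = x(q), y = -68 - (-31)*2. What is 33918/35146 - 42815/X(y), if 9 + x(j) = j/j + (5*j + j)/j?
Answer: -3009535021/17573 ≈ -1.7126e+5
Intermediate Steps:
y = -6 (y = -68 - 1*(-62) = -68 + 62 = -6)
x(j) = -2 (x(j) = -9 + (j/j + (5*j + j)/j) = -9 + (1 + (6*j)/j) = -9 + (1 + 6) = -9 + 7 = -2)
X(q) = 1/4 (X(q) = -1/8*(-2) = 1/4)
33918/35146 - 42815/X(y) = 33918/35146 - 42815/1/4 = 33918*(1/35146) - 42815*4 = 16959/17573 - 171260 = -3009535021/17573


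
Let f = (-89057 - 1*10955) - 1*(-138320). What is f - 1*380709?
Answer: -342401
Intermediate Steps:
f = 38308 (f = (-89057 - 10955) + 138320 = -100012 + 138320 = 38308)
f - 1*380709 = 38308 - 1*380709 = 38308 - 380709 = -342401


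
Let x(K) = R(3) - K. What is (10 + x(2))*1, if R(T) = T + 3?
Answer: 14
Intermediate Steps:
R(T) = 3 + T
x(K) = 6 - K (x(K) = (3 + 3) - K = 6 - K)
(10 + x(2))*1 = (10 + (6 - 1*2))*1 = (10 + (6 - 2))*1 = (10 + 4)*1 = 14*1 = 14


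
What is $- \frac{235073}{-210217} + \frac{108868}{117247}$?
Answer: $\frac{50447508387}{24647312599} \approx 2.0468$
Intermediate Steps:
$- \frac{235073}{-210217} + \frac{108868}{117247} = \left(-235073\right) \left(- \frac{1}{210217}\right) + 108868 \cdot \frac{1}{117247} = \frac{235073}{210217} + \frac{108868}{117247} = \frac{50447508387}{24647312599}$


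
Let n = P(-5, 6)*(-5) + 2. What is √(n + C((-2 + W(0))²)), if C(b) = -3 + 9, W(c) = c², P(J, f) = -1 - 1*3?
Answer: 2*√7 ≈ 5.2915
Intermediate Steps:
P(J, f) = -4 (P(J, f) = -1 - 3 = -4)
n = 22 (n = -4*(-5) + 2 = 20 + 2 = 22)
C(b) = 6
√(n + C((-2 + W(0))²)) = √(22 + 6) = √28 = 2*√7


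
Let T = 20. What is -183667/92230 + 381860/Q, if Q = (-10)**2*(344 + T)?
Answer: 28533469/3357172 ≈ 8.4993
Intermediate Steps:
Q = 36400 (Q = (-10)**2*(344 + 20) = 100*364 = 36400)
-183667/92230 + 381860/Q = -183667/92230 + 381860/36400 = -183667*1/92230 + 381860*(1/36400) = -183667/92230 + 19093/1820 = 28533469/3357172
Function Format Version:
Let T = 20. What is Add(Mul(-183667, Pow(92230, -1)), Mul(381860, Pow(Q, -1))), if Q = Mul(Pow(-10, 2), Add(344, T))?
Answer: Rational(28533469, 3357172) ≈ 8.4993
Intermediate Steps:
Q = 36400 (Q = Mul(Pow(-10, 2), Add(344, 20)) = Mul(100, 364) = 36400)
Add(Mul(-183667, Pow(92230, -1)), Mul(381860, Pow(Q, -1))) = Add(Mul(-183667, Pow(92230, -1)), Mul(381860, Pow(36400, -1))) = Add(Mul(-183667, Rational(1, 92230)), Mul(381860, Rational(1, 36400))) = Add(Rational(-183667, 92230), Rational(19093, 1820)) = Rational(28533469, 3357172)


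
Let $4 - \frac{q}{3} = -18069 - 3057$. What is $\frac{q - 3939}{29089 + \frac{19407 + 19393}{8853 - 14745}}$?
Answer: $\frac{12510189}{6119771} \approx 2.0442$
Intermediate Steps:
$q = 63390$ ($q = 12 - 3 \left(-18069 - 3057\right) = 12 - -63378 = 12 + 63378 = 63390$)
$\frac{q - 3939}{29089 + \frac{19407 + 19393}{8853 - 14745}} = \frac{63390 - 3939}{29089 + \frac{19407 + 19393}{8853 - 14745}} = \frac{59451}{29089 + \frac{38800}{-5892}} = \frac{59451}{29089 + 38800 \left(- \frac{1}{5892}\right)} = \frac{59451}{29089 - \frac{9700}{1473}} = \frac{59451}{\frac{42838397}{1473}} = 59451 \cdot \frac{1473}{42838397} = \frac{12510189}{6119771}$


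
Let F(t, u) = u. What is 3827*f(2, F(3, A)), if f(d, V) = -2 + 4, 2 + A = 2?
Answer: 7654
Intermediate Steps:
A = 0 (A = -2 + 2 = 0)
f(d, V) = 2
3827*f(2, F(3, A)) = 3827*2 = 7654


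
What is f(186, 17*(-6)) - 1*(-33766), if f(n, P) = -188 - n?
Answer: 33392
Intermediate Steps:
f(186, 17*(-6)) - 1*(-33766) = (-188 - 1*186) - 1*(-33766) = (-188 - 186) + 33766 = -374 + 33766 = 33392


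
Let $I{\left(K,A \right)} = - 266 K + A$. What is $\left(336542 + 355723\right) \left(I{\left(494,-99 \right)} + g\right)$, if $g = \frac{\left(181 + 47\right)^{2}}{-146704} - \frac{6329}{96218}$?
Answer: $- \frac{80313346215885146385}{882222842} \approx -9.1035 \cdot 10^{10}$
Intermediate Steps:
$I{\left(K,A \right)} = A - 266 K$
$g = - \frac{370642883}{882222842}$ ($g = 228^{2} \left(- \frac{1}{146704}\right) - \frac{6329}{96218} = 51984 \left(- \frac{1}{146704}\right) - \frac{6329}{96218} = - \frac{3249}{9169} - \frac{6329}{96218} = - \frac{370642883}{882222842} \approx -0.42012$)
$\left(336542 + 355723\right) \left(I{\left(494,-99 \right)} + g\right) = \left(336542 + 355723\right) \left(\left(-99 - 131404\right) - \frac{370642883}{882222842}\right) = 692265 \left(\left(-99 - 131404\right) - \frac{370642883}{882222842}\right) = 692265 \left(-131503 - \frac{370642883}{882222842}\right) = 692265 \left(- \frac{116015321034409}{882222842}\right) = - \frac{80313346215885146385}{882222842}$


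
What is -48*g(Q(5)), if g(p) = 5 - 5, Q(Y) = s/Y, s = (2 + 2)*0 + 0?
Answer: 0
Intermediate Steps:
s = 0 (s = 4*0 + 0 = 0 + 0 = 0)
Q(Y) = 0 (Q(Y) = 0/Y = 0)
g(p) = 0
-48*g(Q(5)) = -48*0 = 0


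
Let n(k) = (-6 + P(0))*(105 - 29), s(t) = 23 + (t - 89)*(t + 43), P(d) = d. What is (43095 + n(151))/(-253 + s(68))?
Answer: -42639/2561 ≈ -16.649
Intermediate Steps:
s(t) = 23 + (-89 + t)*(43 + t)
n(k) = -456 (n(k) = (-6 + 0)*(105 - 29) = -6*76 = -456)
(43095 + n(151))/(-253 + s(68)) = (43095 - 456)/(-253 + (-3804 + 68² - 46*68)) = 42639/(-253 + (-3804 + 4624 - 3128)) = 42639/(-253 - 2308) = 42639/(-2561) = 42639*(-1/2561) = -42639/2561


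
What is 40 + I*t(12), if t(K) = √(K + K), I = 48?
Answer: 40 + 96*√6 ≈ 275.15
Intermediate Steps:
t(K) = √2*√K (t(K) = √(2*K) = √2*√K)
40 + I*t(12) = 40 + 48*(√2*√12) = 40 + 48*(√2*(2*√3)) = 40 + 48*(2*√6) = 40 + 96*√6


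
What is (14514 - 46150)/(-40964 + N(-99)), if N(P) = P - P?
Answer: 719/931 ≈ 0.77229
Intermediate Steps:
N(P) = 0
(14514 - 46150)/(-40964 + N(-99)) = (14514 - 46150)/(-40964 + 0) = -31636/(-40964) = -31636*(-1/40964) = 719/931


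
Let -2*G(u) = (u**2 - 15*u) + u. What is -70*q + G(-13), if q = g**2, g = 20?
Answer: -56351/2 ≈ -28176.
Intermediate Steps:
G(u) = 7*u - u**2/2 (G(u) = -((u**2 - 15*u) + u)/2 = -(u**2 - 14*u)/2 = 7*u - u**2/2)
q = 400 (q = 20**2 = 400)
-70*q + G(-13) = -70*400 + (1/2)*(-13)*(14 - 1*(-13)) = -28000 + (1/2)*(-13)*(14 + 13) = -28000 + (1/2)*(-13)*27 = -28000 - 351/2 = -56351/2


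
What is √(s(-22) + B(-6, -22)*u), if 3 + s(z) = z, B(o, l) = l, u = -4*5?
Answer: √415 ≈ 20.372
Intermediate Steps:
u = -20
s(z) = -3 + z
√(s(-22) + B(-6, -22)*u) = √((-3 - 22) - 22*(-20)) = √(-25 + 440) = √415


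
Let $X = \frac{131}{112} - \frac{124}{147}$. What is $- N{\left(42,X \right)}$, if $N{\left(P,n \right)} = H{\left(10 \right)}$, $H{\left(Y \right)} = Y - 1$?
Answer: $-9$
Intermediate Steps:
$H{\left(Y \right)} = -1 + Y$
$X = \frac{767}{2352}$ ($X = 131 \cdot \frac{1}{112} - \frac{124}{147} = \frac{131}{112} - \frac{124}{147} = \frac{767}{2352} \approx 0.32611$)
$N{\left(P,n \right)} = 9$ ($N{\left(P,n \right)} = -1 + 10 = 9$)
$- N{\left(42,X \right)} = \left(-1\right) 9 = -9$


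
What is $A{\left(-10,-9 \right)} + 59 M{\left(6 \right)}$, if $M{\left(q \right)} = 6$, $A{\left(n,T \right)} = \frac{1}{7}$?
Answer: $\frac{2479}{7} \approx 354.14$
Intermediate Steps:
$A{\left(n,T \right)} = \frac{1}{7}$
$A{\left(-10,-9 \right)} + 59 M{\left(6 \right)} = \frac{1}{7} + 59 \cdot 6 = \frac{1}{7} + 354 = \frac{2479}{7}$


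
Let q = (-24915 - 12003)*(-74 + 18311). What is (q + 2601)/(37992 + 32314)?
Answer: -673270965/70306 ≈ -9576.3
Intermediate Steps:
q = -673273566 (q = -36918*18237 = -673273566)
(q + 2601)/(37992 + 32314) = (-673273566 + 2601)/(37992 + 32314) = -673270965/70306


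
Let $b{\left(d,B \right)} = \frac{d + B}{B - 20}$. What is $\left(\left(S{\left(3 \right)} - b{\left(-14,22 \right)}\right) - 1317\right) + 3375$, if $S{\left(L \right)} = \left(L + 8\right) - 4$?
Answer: $2061$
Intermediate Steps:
$S{\left(L \right)} = 4 + L$ ($S{\left(L \right)} = \left(8 + L\right) - 4 = 4 + L$)
$b{\left(d,B \right)} = \frac{B + d}{-20 + B}$
$\left(\left(S{\left(3 \right)} - b{\left(-14,22 \right)}\right) - 1317\right) + 3375 = \left(\left(\left(4 + 3\right) - \frac{22 - 14}{-20 + 22}\right) - 1317\right) + 3375 = \left(\left(7 - \frac{1}{2} \cdot 8\right) - 1317\right) + 3375 = \left(\left(7 - 4\right) - 1317\right) + 3375 = \left(3 - 1317\right) + 3375 = -1314 + 3375 = 2061$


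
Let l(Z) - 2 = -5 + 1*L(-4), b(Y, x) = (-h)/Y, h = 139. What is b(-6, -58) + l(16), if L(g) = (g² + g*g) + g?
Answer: 289/6 ≈ 48.167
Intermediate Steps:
b(Y, x) = -139/Y (b(Y, x) = (-1*139)/Y = -139/Y)
L(g) = g + 2*g² (L(g) = (g² + g²) + g = 2*g² + g = g + 2*g²)
l(Z) = 25 (l(Z) = 2 + (-5 + 1*(-4*(1 + 2*(-4)))) = 2 + (-5 + 1*(-4*(1 - 8))) = 2 + (-5 + 1*(-4*(-7))) = 2 + (-5 + 1*28) = 2 + (-5 + 28) = 2 + 23 = 25)
b(-6, -58) + l(16) = -139/(-6) + 25 = -139*(-⅙) + 25 = 139/6 + 25 = 289/6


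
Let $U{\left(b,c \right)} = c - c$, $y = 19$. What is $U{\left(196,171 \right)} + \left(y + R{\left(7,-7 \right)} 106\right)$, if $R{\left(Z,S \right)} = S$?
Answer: $-723$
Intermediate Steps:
$U{\left(b,c \right)} = 0$
$U{\left(196,171 \right)} + \left(y + R{\left(7,-7 \right)} 106\right) = 0 + \left(19 - 742\right) = 0 - 723 = -723$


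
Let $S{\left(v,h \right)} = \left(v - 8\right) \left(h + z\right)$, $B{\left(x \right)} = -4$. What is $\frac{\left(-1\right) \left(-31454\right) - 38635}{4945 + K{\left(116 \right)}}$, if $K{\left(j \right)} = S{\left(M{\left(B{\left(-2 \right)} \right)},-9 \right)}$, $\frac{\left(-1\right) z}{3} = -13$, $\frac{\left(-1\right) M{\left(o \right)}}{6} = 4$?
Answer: $- \frac{7181}{3985} \approx -1.802$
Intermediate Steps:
$M{\left(o \right)} = -24$ ($M{\left(o \right)} = \left(-6\right) 4 = -24$)
$z = 39$ ($z = \left(-3\right) \left(-13\right) = 39$)
$S{\left(v,h \right)} = \left(-8 + v\right) \left(39 + h\right)$ ($S{\left(v,h \right)} = \left(v - 8\right) \left(h + 39\right) = \left(-8 + v\right) \left(39 + h\right)$)
$K{\left(j \right)} = -960$ ($K{\left(j \right)} = -312 - -72 + 39 \left(-24\right) - -216 = -312 + 72 - 936 + 216 = -960$)
$\frac{\left(-1\right) \left(-31454\right) - 38635}{4945 + K{\left(116 \right)}} = \frac{\left(-1\right) \left(-31454\right) - 38635}{4945 - 960} = \frac{31454 - 38635}{3985} = \left(-7181\right) \frac{1}{3985} = - \frac{7181}{3985}$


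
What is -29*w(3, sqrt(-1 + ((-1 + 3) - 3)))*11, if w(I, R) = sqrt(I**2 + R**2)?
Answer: -319*sqrt(7) ≈ -844.00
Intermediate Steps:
-29*w(3, sqrt(-1 + ((-1 + 3) - 3)))*11 = -29*sqrt(3**2 + (sqrt(-1 + ((-1 + 3) - 3)))**2)*11 = -29*sqrt(9 + (sqrt(-1 + (2 - 3)))**2)*11 = -29*sqrt(9 + (sqrt(-1 - 1))**2)*11 = -29*sqrt(9 + (sqrt(-2))**2)*11 = -29*sqrt(9 + (I*sqrt(2))**2)*11 = -29*sqrt(9 - 2)*11 = -29*sqrt(7)*11 = -319*sqrt(7)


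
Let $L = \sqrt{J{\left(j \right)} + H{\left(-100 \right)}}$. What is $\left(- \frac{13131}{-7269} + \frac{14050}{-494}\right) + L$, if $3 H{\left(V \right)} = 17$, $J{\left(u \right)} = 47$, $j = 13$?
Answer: $- \frac{15940456}{598481} + \frac{\sqrt{474}}{3} \approx -19.378$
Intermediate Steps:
$H{\left(V \right)} = \frac{17}{3}$ ($H{\left(V \right)} = \frac{1}{3} \cdot 17 = \frac{17}{3}$)
$L = \frac{\sqrt{474}}{3}$ ($L = \sqrt{47 + \frac{17}{3}} = \sqrt{\frac{158}{3}} = \frac{\sqrt{474}}{3} \approx 7.2572$)
$\left(- \frac{13131}{-7269} + \frac{14050}{-494}\right) + L = \left(- \frac{13131}{-7269} + \frac{14050}{-494}\right) + \frac{\sqrt{474}}{3} = \left(\left(-13131\right) \left(- \frac{1}{7269}\right) + 14050 \left(- \frac{1}{494}\right)\right) + \frac{\sqrt{474}}{3} = \left(\frac{4377}{2423} - \frac{7025}{247}\right) + \frac{\sqrt{474}}{3} = - \frac{15940456}{598481} + \frac{\sqrt{474}}{3}$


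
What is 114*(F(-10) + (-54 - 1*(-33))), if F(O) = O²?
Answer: 9006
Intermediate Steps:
114*(F(-10) + (-54 - 1*(-33))) = 114*((-10)² + (-54 - 1*(-33))) = 114*(100 + (-54 + 33)) = 114*(100 - 21) = 114*79 = 9006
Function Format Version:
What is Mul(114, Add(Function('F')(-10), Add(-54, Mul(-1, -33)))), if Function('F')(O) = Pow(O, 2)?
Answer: 9006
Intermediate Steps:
Mul(114, Add(Function('F')(-10), Add(-54, Mul(-1, -33)))) = Mul(114, Add(Pow(-10, 2), Add(-54, Mul(-1, -33)))) = Mul(114, Add(100, Add(-54, 33))) = Mul(114, Add(100, -21)) = Mul(114, 79) = 9006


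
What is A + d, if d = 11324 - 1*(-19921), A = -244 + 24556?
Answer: 55557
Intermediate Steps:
A = 24312
d = 31245 (d = 11324 + 19921 = 31245)
A + d = 24312 + 31245 = 55557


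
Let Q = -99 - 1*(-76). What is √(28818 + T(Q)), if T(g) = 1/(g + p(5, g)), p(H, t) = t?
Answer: √60978842/46 ≈ 169.76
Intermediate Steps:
Q = -23 (Q = -99 + 76 = -23)
T(g) = 1/(2*g) (T(g) = 1/(g + g) = 1/(2*g))
√(28818 + T(Q)) = √(28818 + (½)/(-23)) = √(28818 + (½)*(-1/23)) = √(28818 - 1/46) = √(1325627/46) = √60978842/46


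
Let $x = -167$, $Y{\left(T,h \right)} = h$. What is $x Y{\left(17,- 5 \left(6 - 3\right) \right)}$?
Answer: $2505$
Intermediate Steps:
$x Y{\left(17,- 5 \left(6 - 3\right) \right)} = - 167 \left(- 5 \left(6 - 3\right)\right) = - 167 \left(\left(-5\right) 3\right) = \left(-167\right) \left(-15\right) = 2505$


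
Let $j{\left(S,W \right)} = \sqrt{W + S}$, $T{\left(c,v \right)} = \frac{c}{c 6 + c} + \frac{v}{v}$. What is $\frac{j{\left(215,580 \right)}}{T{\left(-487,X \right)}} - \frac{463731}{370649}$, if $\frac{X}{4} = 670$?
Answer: $- \frac{463731}{370649} + \frac{7 \sqrt{795}}{8} \approx 23.42$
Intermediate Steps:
$X = 2680$ ($X = 4 \cdot 670 = 2680$)
$T{\left(c,v \right)} = \frac{8}{7}$ ($T{\left(c,v \right)} = \frac{c}{6 c + c} + 1 = \frac{c}{7 c} + 1 = c \frac{1}{7 c} + 1 = \frac{1}{7} + 1 = \frac{8}{7}$)
$j{\left(S,W \right)} = \sqrt{S + W}$
$\frac{j{\left(215,580 \right)}}{T{\left(-487,X \right)}} - \frac{463731}{370649} = \frac{\sqrt{215 + 580}}{\frac{8}{7}} - \frac{463731}{370649} = \sqrt{795} \cdot \frac{7}{8} - \frac{463731}{370649} = \frac{7 \sqrt{795}}{8} - \frac{463731}{370649} = - \frac{463731}{370649} + \frac{7 \sqrt{795}}{8}$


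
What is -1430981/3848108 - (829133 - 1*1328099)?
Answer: 1920073625347/3848108 ≈ 4.9897e+5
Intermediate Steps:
-1430981/3848108 - (829133 - 1*1328099) = -1430981*1/3848108 - (829133 - 1328099) = -1430981/3848108 - 1*(-498966) = -1430981/3848108 + 498966 = 1920073625347/3848108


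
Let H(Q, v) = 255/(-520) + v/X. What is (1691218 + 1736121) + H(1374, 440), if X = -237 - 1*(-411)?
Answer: 31010581715/9048 ≈ 3.4273e+6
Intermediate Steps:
X = 174 (X = -237 + 411 = 174)
H(Q, v) = -51/104 + v/174 (H(Q, v) = 255/(-520) + v/174 = 255*(-1/520) + v*(1/174) = -51/104 + v/174)
(1691218 + 1736121) + H(1374, 440) = (1691218 + 1736121) + (-51/104 + (1/174)*440) = 3427339 + (-51/104 + 220/87) = 3427339 + 18443/9048 = 31010581715/9048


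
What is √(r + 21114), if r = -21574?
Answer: 2*I*√115 ≈ 21.448*I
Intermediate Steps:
√(r + 21114) = √(-21574 + 21114) = √(-460) = 2*I*√115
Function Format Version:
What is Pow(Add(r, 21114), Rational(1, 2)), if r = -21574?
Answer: Mul(2, I, Pow(115, Rational(1, 2))) ≈ Mul(21.448, I)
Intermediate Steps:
Pow(Add(r, 21114), Rational(1, 2)) = Pow(Add(-21574, 21114), Rational(1, 2)) = Pow(-460, Rational(1, 2)) = Mul(2, I, Pow(115, Rational(1, 2)))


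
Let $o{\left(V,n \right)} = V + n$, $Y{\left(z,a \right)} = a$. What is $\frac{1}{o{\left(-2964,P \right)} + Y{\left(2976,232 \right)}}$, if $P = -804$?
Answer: $- \frac{1}{3536} \approx -0.00028281$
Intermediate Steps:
$\frac{1}{o{\left(-2964,P \right)} + Y{\left(2976,232 \right)}} = \frac{1}{\left(-2964 - 804\right) + 232} = \frac{1}{-3768 + 232} = \frac{1}{-3536} = - \frac{1}{3536}$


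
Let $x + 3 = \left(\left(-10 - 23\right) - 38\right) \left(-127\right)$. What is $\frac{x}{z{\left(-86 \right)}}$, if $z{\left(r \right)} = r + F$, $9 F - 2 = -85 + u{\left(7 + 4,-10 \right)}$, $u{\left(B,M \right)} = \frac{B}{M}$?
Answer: $- \frac{811260}{8581} \approx -94.541$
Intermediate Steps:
$x = 9014$ ($x = -3 + \left(\left(-10 - 23\right) - 38\right) \left(-127\right) = -3 + \left(-33 - 38\right) \left(-127\right) = -3 - -9017 = -3 + 9017 = 9014$)
$F = - \frac{841}{90}$ ($F = \frac{2}{9} + \frac{-85 + \frac{7 + 4}{-10}}{9} = \frac{2}{9} + \frac{-85 + 11 \left(- \frac{1}{10}\right)}{9} = \frac{2}{9} + \frac{-85 - \frac{11}{10}}{9} = \frac{2}{9} + \frac{1}{9} \left(- \frac{861}{10}\right) = \frac{2}{9} - \frac{287}{30} = - \frac{841}{90} \approx -9.3445$)
$z{\left(r \right)} = - \frac{841}{90} + r$ ($z{\left(r \right)} = r - \frac{841}{90} = - \frac{841}{90} + r$)
$\frac{x}{z{\left(-86 \right)}} = \frac{9014}{- \frac{841}{90} - 86} = \frac{9014}{- \frac{8581}{90}} = 9014 \left(- \frac{90}{8581}\right) = - \frac{811260}{8581}$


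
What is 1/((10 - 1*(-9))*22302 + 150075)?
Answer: 1/573813 ≈ 1.7427e-6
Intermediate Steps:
1/((10 - 1*(-9))*22302 + 150075) = 1/((10 + 9)*22302 + 150075) = 1/(19*22302 + 150075) = 1/(423738 + 150075) = 1/573813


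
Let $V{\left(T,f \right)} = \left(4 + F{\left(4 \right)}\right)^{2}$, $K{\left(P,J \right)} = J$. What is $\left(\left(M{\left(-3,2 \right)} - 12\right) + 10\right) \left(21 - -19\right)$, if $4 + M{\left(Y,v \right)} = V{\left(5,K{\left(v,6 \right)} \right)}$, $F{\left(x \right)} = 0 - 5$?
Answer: $-200$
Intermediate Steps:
$F{\left(x \right)} = -5$ ($F{\left(x \right)} = 0 - 5 = -5$)
$V{\left(T,f \right)} = 1$ ($V{\left(T,f \right)} = \left(4 - 5\right)^{2} = \left(-1\right)^{2} = 1$)
$M{\left(Y,v \right)} = -3$ ($M{\left(Y,v \right)} = -4 + 1 = -3$)
$\left(\left(M{\left(-3,2 \right)} - 12\right) + 10\right) \left(21 - -19\right) = \left(\left(-3 - 12\right) + 10\right) \left(21 - -19\right) = \left(\left(-3 - 12\right) + 10\right) \left(21 + 19\right) = \left(-15 + 10\right) 40 = \left(-5\right) 40 = -200$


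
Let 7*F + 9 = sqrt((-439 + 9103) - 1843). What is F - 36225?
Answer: -253584/7 + sqrt(6821)/7 ≈ -36215.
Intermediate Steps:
F = -9/7 + sqrt(6821)/7 (F = -9/7 + sqrt((-439 + 9103) - 1843)/7 = -9/7 + sqrt(8664 - 1843)/7 = -9/7 + sqrt(6821)/7 ≈ 10.513)
F - 36225 = (-9/7 + sqrt(6821)/7) - 36225 = -253584/7 + sqrt(6821)/7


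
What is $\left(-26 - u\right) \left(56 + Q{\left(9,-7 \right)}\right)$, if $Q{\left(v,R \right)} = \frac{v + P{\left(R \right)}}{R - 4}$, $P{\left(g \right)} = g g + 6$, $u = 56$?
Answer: $- \frac{45264}{11} \approx -4114.9$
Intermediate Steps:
$P{\left(g \right)} = 6 + g^{2}$ ($P{\left(g \right)} = g^{2} + 6 = 6 + g^{2}$)
$Q{\left(v,R \right)} = \frac{6 + v + R^{2}}{-4 + R}$ ($Q{\left(v,R \right)} = \frac{v + \left(6 + R^{2}\right)}{R - 4} = \frac{6 + v + R^{2}}{-4 + R}$)
$\left(-26 - u\right) \left(56 + Q{\left(9,-7 \right)}\right) = \left(-26 - 56\right) \left(56 + \frac{6 + 9 + \left(-7\right)^{2}}{-4 - 7}\right) = \left(-26 - 56\right) \left(56 + \frac{6 + 9 + 49}{-11}\right) = - 82 \left(56 - \frac{64}{11}\right) = \left(-82\right) \frac{552}{11} = - \frac{45264}{11}$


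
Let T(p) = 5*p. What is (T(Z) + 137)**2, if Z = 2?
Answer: 21609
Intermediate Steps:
(T(Z) + 137)**2 = (5*2 + 137)**2 = (10 + 137)**2 = 147**2 = 21609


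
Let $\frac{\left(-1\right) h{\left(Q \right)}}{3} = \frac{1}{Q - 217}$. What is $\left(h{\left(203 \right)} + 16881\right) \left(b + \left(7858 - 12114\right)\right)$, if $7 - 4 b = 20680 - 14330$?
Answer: $- \frac{5522486679}{56} \approx -9.8616 \cdot 10^{7}$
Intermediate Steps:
$b = - \frac{6343}{4}$ ($b = \frac{7}{4} - \frac{20680 - 14330}{4} = \frac{7}{4} - \frac{3175}{2} = - \frac{6343}{4} \approx -1585.8$)
$h{\left(Q \right)} = - \frac{3}{-217 + Q}$ ($h{\left(Q \right)} = - \frac{3}{Q - 217} = - \frac{3}{-217 + Q}$)
$\left(h{\left(203 \right)} + 16881\right) \left(b + \left(7858 - 12114\right)\right) = \left(- \frac{3}{-217 + 203} + 16881\right) \left(- \frac{6343}{4} + \left(7858 - 12114\right)\right) = \left(- \frac{3}{-14} + 16881\right) \left(- \frac{6343}{4} + \left(7858 - 12114\right)\right) = \left(\left(-3\right) \left(- \frac{1}{14}\right) + 16881\right) \left(- \frac{6343}{4} - 4256\right) = \left(\frac{3}{14} + 16881\right) \left(- \frac{23367}{4}\right) = \frac{236337}{14} \left(- \frac{23367}{4}\right) = - \frac{5522486679}{56}$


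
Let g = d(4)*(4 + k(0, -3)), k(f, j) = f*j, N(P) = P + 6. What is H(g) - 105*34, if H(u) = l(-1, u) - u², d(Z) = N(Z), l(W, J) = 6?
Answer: -5164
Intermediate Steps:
N(P) = 6 + P
d(Z) = 6 + Z
g = 40 (g = (6 + 4)*(4 + 0*(-3)) = 10*(4 + 0) = 10*4 = 40)
H(u) = 6 - u²
H(g) - 105*34 = (6 - 1*40²) - 105*34 = (6 - 1*1600) - 3570 = (6 - 1600) - 3570 = -1594 - 3570 = -5164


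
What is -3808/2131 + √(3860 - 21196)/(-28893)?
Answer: -3808/2131 - 2*I*√4334/28893 ≈ -1.787 - 0.004557*I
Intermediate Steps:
-3808/2131 + √(3860 - 21196)/(-28893) = -3808*1/2131 + √(-17336)*(-1/28893) = -3808/2131 + (2*I*√4334)*(-1/28893) = -3808/2131 - 2*I*√4334/28893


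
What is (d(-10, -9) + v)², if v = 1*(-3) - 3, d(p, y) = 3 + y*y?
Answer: 6084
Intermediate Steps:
d(p, y) = 3 + y²
v = -6 (v = -3 - 3 = -6)
(d(-10, -9) + v)² = ((3 + (-9)²) - 6)² = ((3 + 81) - 6)² = (84 - 6)² = 78² = 6084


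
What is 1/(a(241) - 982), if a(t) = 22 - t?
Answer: -1/1201 ≈ -0.00083264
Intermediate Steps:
1/(a(241) - 982) = 1/((22 - 1*241) - 982) = 1/((22 - 241) - 982) = 1/(-219 - 982) = 1/(-1201) = -1/1201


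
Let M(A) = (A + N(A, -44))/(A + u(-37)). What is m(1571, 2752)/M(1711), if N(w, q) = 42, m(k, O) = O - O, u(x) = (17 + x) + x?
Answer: 0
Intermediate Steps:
u(x) = 17 + 2*x
m(k, O) = 0
M(A) = (42 + A)/(-57 + A) (M(A) = (A + 42)/(A + (17 + 2*(-37))) = (42 + A)/(A + (17 - 74)) = (42 + A)/(A - 57) = (42 + A)/(-57 + A))
m(1571, 2752)/M(1711) = 0/(((42 + 1711)/(-57 + 1711))) = 0/((1753/1654)) = 0/(((1/1654)*1753)) = 0/(1753/1654) = 0*(1654/1753) = 0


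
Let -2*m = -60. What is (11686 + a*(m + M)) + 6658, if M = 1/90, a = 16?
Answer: 847088/45 ≈ 18824.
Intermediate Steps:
m = 30 (m = -½*(-60) = 30)
M = 1/90 ≈ 0.011111
(11686 + a*(m + M)) + 6658 = (11686 + 16*(30 + 1/90)) + 6658 = (11686 + 16*(2701/90)) + 6658 = (11686 + 21608/45) + 6658 = 547478/45 + 6658 = 847088/45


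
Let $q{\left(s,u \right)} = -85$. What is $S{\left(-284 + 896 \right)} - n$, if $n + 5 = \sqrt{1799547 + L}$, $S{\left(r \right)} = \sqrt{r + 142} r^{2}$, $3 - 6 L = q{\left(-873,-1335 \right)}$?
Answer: $5 + 374544 \sqrt{754} - \frac{\sqrt{16196055}}{3} \approx 1.0283 \cdot 10^{7}$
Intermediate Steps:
$L = \frac{44}{3}$ ($L = \frac{1}{2} - - \frac{85}{6} = \frac{1}{2} + \frac{85}{6} = \frac{44}{3} \approx 14.667$)
$S{\left(r \right)} = r^{2} \sqrt{142 + r}$ ($S{\left(r \right)} = \sqrt{142 + r} r^{2} = r^{2} \sqrt{142 + r}$)
$n = -5 + \frac{\sqrt{16196055}}{3}$ ($n = -5 + \sqrt{1799547 + \frac{44}{3}} = -5 + \sqrt{\frac{5398685}{3}} = -5 + \frac{\sqrt{16196055}}{3} \approx 1336.5$)
$S{\left(-284 + 896 \right)} - n = \left(-284 + 896\right)^{2} \sqrt{142 + \left(-284 + 896\right)} - \left(-5 + \frac{\sqrt{16196055}}{3}\right) = 612^{2} \sqrt{142 + 612} + \left(5 - \frac{\sqrt{16196055}}{3}\right) = 374544 \sqrt{754} + \left(5 - \frac{\sqrt{16196055}}{3}\right) = 5 + 374544 \sqrt{754} - \frac{\sqrt{16196055}}{3}$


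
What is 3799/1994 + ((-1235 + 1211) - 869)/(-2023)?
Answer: 9466019/4033862 ≈ 2.3466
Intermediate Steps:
3799/1994 + ((-1235 + 1211) - 869)/(-2023) = 3799*(1/1994) + (-24 - 869)*(-1/2023) = 3799/1994 - 893*(-1/2023) = 3799/1994 + 893/2023 = 9466019/4033862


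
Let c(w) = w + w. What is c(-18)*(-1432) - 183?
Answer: 51369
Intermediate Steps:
c(w) = 2*w
c(-18)*(-1432) - 183 = (2*(-18))*(-1432) - 183 = -36*(-1432) - 183 = 51552 - 183 = 51369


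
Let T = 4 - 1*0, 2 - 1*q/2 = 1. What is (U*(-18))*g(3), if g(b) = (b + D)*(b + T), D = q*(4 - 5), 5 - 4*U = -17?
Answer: -693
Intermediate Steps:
q = 2 (q = 4 - 2*1 = 4 - 2 = 2)
U = 11/2 (U = 5/4 - ¼*(-17) = 5/4 + 17/4 = 11/2 ≈ 5.5000)
D = -2 (D = 2*(4 - 5) = 2*(-1) = -2)
T = 4 (T = 4 + 0 = 4)
g(b) = (-2 + b)*(4 + b) (g(b) = (b - 2)*(b + 4) = (-2 + b)*(4 + b))
(U*(-18))*g(3) = ((11/2)*(-18))*(-8 + 3² + 2*3) = -99*(-8 + 9 + 6) = -99*7 = -693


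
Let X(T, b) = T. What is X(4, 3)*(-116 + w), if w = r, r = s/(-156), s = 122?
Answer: -18218/39 ≈ -467.13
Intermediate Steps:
r = -61/78 (r = 122/(-156) = 122*(-1/156) = -61/78 ≈ -0.78205)
w = -61/78 ≈ -0.78205
X(4, 3)*(-116 + w) = 4*(-116 - 61/78) = 4*(-9109/78) = -18218/39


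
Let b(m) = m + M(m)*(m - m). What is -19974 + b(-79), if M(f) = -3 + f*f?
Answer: -20053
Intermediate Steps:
M(f) = -3 + f²
b(m) = m (b(m) = m + (-3 + m²)*(m - m) = m + (-3 + m²)*0 = m + 0 = m)
-19974 + b(-79) = -19974 - 79 = -20053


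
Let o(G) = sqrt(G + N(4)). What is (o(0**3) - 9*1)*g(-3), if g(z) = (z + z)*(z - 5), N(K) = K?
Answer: -336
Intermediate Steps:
g(z) = 2*z*(-5 + z) (g(z) = (2*z)*(-5 + z) = 2*z*(-5 + z))
o(G) = sqrt(4 + G) (o(G) = sqrt(G + 4) = sqrt(4 + G))
(o(0**3) - 9*1)*g(-3) = (sqrt(4 + 0**3) - 9*1)*(2*(-3)*(-5 - 3)) = (sqrt(4 + 0) - 9)*(2*(-3)*(-8)) = (sqrt(4) - 9)*48 = (2 - 9)*48 = -7*48 = -336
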